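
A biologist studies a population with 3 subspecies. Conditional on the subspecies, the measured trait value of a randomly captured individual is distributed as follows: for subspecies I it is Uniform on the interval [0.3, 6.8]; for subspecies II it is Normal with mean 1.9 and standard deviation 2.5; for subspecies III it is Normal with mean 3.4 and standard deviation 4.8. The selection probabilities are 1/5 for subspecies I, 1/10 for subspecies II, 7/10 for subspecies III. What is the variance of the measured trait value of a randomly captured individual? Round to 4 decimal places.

Per component, I: μ=3.55, E[X²]=16.1233; II: μ=1.9, E[X²]=9.86; III: μ=3.4, E[X²]=34.6.
E[X] = 0.2·3.55 + 0.1·1.9 + 0.7·3.4 = 3.28.
E[X²] = 0.2·16.1233 + 0.1·9.86 + 0.7·34.6 = 28.4307.
Var(X) = E[X²] − (E[X])² = 28.4307 − 10.7584 = 17.6723.

17.6723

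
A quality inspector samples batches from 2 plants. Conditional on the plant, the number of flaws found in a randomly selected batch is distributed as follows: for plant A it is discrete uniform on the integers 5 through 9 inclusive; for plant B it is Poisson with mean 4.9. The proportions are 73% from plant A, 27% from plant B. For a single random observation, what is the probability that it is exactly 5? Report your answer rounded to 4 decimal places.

0.1933

Conditional on each plant, P(X = 5): A: 0.2; B: 0.17529.
By total probability, P(X = 5) = 0.73·0.2 + 0.27·0.17529 = 0.193328.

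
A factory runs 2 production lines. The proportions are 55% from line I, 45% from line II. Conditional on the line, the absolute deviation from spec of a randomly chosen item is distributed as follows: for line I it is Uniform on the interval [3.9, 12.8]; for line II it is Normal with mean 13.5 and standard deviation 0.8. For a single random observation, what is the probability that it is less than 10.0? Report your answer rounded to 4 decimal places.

Conditional on each line, P(X < 10.0): I: 0.685393; II: 6.07162e-06.
By total probability, P(X < 10.0) = 0.55·0.685393 + 0.45·6.07162e-06 = 0.376969.

0.3770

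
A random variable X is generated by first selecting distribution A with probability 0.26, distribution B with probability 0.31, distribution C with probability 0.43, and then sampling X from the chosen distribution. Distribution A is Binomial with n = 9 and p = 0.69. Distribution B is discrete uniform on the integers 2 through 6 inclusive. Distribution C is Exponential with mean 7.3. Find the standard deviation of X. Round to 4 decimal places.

5.1003

Per component, A: μ=6.21, E[X²]=40.4892; B: μ=4, E[X²]=18; C: μ=7.3, E[X²]=106.58.
E[X] = 0.26·6.21 + 0.31·4 + 0.43·7.3 = 5.9936.
E[X²] = 0.26·40.4892 + 0.31·18 + 0.43·106.58 = 61.9366.
Var(X) = E[X²] − (E[X])² = 61.9366 − 35.9232 = 26.0134.
SD(X) = √26.0134 = 5.10033.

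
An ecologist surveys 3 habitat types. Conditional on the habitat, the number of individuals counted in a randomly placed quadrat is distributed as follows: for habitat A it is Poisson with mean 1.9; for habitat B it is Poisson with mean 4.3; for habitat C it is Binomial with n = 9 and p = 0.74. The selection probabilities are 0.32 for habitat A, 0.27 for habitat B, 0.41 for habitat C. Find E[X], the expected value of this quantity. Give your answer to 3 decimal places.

4.500

Component means — A: 1.9; B: 4.3; C: 6.66.
E[X] = 0.32·1.9 + 0.27·4.3 + 0.41·6.66 = 4.4996.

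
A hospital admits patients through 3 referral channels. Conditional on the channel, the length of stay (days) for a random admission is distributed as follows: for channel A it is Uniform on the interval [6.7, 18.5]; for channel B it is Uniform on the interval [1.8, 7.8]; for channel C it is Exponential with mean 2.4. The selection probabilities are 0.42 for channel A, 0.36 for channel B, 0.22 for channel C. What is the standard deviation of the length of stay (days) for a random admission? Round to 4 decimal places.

Per component, A: μ=12.6, E[X²]=170.363; B: μ=4.8, E[X²]=26.04; C: μ=2.4, E[X²]=11.52.
E[X] = 0.42·12.6 + 0.36·4.8 + 0.22·2.4 = 7.548.
E[X²] = 0.42·170.363 + 0.36·26.04 + 0.22·11.52 = 83.4614.
Var(X) = E[X²] − (E[X])² = 83.4614 − 56.9723 = 26.4891.
SD(X) = √26.4891 = 5.14676.

5.1468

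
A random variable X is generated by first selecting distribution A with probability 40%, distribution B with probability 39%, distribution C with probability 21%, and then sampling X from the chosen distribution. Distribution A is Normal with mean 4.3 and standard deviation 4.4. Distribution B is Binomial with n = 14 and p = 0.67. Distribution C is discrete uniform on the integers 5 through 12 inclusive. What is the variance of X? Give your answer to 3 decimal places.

15.625

Per component, A: μ=4.3, E[X²]=37.85; B: μ=9.38, E[X²]=91.0798; C: μ=8.5, E[X²]=77.5.
E[X] = 0.4·4.3 + 0.39·9.38 + 0.21·8.5 = 7.1632.
E[X²] = 0.4·37.85 + 0.39·91.0798 + 0.21·77.5 = 66.9361.
Var(X) = E[X²] − (E[X])² = 66.9361 − 51.3114 = 15.6247.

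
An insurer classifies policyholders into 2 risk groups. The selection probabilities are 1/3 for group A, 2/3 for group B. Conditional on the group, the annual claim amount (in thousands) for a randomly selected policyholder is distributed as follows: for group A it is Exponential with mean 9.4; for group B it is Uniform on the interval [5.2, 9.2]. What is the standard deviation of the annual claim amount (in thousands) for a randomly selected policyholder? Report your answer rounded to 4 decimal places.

5.6052

Per component, A: μ=9.4, E[X²]=176.72; B: μ=7.2, E[X²]=53.1733.
E[X] = 0.333333·9.4 + 0.666667·7.2 = 7.93333.
E[X²] = 0.333333·176.72 + 0.666667·53.1733 = 94.3556.
Var(X) = E[X²] − (E[X])² = 94.3556 − 62.9378 = 31.4178.
SD(X) = √31.4178 = 5.60516.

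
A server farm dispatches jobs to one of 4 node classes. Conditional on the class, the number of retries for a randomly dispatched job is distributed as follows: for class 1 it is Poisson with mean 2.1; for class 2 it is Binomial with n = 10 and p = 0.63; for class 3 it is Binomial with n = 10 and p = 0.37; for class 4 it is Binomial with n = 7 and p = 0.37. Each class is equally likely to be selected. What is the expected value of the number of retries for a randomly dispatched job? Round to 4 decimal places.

Component means — 1: 2.1; 2: 6.3; 3: 3.7; 4: 2.59.
E[X] = 0.25·2.1 + 0.25·6.3 + 0.25·3.7 + 0.25·2.59 = 3.6725.

3.6725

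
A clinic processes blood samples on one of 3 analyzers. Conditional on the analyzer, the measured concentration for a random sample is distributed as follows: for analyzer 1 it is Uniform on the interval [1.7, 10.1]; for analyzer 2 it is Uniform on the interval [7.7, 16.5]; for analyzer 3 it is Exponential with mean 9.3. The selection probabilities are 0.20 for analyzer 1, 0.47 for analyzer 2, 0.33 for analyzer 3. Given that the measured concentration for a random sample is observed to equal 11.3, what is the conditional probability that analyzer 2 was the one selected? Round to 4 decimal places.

0.8353

Likelihoods f(11.3 | ·): 1: 0; 2: 0.113636; 3: 0.0319026.
Posterior ∝ prior × likelihood. Numerator for 2: 0.47·0.113636 = 0.0534091.
Normalizing constant: 0.2·0 + 0.47·0.113636 + 0.33·0.0319026 = 0.0639369.
P(2 | observation) = 0.0534091 / 0.0639369 = 0.83534.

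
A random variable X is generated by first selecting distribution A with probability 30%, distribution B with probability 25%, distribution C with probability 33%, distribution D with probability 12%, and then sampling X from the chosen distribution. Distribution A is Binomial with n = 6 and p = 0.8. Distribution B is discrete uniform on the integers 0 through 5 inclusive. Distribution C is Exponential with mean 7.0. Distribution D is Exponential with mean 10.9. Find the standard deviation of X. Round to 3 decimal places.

Per component, A: μ=4.8, E[X²]=24; B: μ=2.5, E[X²]=9.16667; C: μ=7, E[X²]=98; D: μ=10.9, E[X²]=237.62.
E[X] = 0.3·4.8 + 0.25·2.5 + 0.33·7 + 0.12·10.9 = 5.683.
E[X²] = 0.3·24 + 0.25·9.16667 + 0.33·98 + 0.12·237.62 = 70.3461.
Var(X) = E[X²] − (E[X])² = 70.3461 − 32.2965 = 38.0496.
SD(X) = √38.0496 = 6.16843.

6.168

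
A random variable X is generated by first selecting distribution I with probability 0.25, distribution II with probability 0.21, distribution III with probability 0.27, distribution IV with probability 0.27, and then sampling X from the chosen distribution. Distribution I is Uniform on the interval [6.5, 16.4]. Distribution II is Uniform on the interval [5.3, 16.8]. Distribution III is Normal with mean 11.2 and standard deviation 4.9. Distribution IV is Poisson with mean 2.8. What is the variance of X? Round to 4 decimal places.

Per component, I: μ=11.45, E[X²]=139.27; II: μ=11.05, E[X²]=133.123; III: μ=11.2, E[X²]=149.45; IV: μ=2.8, E[X²]=10.64.
E[X] = 0.25·11.45 + 0.21·11.05 + 0.27·11.2 + 0.27·2.8 = 8.963.
E[X²] = 0.25·139.27 + 0.21·133.123 + 0.27·149.45 + 0.27·10.64 = 105.998.
Var(X) = E[X²] − (E[X])² = 105.998 − 80.3354 = 25.6623.

25.6623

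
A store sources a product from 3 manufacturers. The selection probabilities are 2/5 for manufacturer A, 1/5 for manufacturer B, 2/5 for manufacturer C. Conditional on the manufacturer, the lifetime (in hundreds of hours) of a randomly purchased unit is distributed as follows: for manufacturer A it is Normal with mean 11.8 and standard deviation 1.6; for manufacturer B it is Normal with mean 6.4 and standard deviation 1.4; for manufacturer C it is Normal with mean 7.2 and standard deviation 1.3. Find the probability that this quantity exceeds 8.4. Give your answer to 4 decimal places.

Conditional on each manufacturer, P(X > 8.4): A: 0.983207; B: 0.0765637; C: 0.177984.
By total probability, P(X > 8.4) = 0.4·0.983207 + 0.2·0.0765637 + 0.4·0.177984 = 0.479789.

0.4798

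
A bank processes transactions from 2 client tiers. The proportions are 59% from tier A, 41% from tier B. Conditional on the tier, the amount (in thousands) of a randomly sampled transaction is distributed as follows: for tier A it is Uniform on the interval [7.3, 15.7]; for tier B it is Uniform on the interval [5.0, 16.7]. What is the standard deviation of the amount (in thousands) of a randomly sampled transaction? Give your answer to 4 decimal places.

2.8720

Per component, A: μ=11.5, E[X²]=138.13; B: μ=10.85, E[X²]=129.13.
E[X] = 0.59·11.5 + 0.41·10.85 = 11.2335.
E[X²] = 0.59·138.13 + 0.41·129.13 = 134.44.
Var(X) = E[X²] − (E[X])² = 134.44 − 126.192 = 8.24848.
SD(X) = √8.24848 = 2.87202.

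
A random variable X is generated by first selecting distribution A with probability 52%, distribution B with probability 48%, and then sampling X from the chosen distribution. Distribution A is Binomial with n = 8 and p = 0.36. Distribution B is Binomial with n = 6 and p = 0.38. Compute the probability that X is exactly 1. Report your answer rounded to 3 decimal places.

0.166

Conditional on each component, P(X = 1): A: 0.126664; B: 0.208878.
By total probability, P(X = 1) = 0.52·0.126664 + 0.48·0.208878 = 0.166127.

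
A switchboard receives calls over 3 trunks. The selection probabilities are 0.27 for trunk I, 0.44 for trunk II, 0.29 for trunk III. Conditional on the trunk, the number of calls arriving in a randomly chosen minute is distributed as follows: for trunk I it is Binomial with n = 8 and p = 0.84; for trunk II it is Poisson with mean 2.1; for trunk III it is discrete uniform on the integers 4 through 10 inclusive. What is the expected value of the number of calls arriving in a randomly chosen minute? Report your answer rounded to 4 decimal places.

4.7684

Component means — I: 6.72; II: 2.1; III: 7.
E[X] = 0.27·6.72 + 0.44·2.1 + 0.29·7 = 4.7684.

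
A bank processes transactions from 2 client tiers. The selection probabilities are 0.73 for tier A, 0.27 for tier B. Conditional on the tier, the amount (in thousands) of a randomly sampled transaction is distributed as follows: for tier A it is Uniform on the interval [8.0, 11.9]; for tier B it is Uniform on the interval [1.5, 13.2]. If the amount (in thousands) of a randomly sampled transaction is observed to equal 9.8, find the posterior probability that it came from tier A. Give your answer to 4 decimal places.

0.8902

Likelihoods f(9.8 | ·): A: 0.25641; B: 0.0854701.
Posterior ∝ prior × likelihood. Numerator for A: 0.73·0.25641 = 0.187179.
Normalizing constant: 0.73·0.25641 + 0.27·0.0854701 = 0.210256.
P(A | observation) = 0.187179 / 0.210256 = 0.890244.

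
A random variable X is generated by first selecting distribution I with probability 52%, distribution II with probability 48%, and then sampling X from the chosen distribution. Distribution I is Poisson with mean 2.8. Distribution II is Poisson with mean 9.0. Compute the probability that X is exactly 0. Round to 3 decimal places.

Conditional on each component, P(X = 0): I: 0.0608101; II: 0.00012341.
By total probability, P(X = 0) = 0.52·0.0608101 + 0.48·0.00012341 = 0.0316805.

0.032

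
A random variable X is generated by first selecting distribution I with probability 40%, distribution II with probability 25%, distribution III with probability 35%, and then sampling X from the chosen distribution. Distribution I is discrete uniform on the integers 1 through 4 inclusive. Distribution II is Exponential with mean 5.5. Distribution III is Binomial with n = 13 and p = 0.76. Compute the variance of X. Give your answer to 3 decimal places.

19.096

Per component, I: μ=2.5, E[X²]=7.5; II: μ=5.5, E[X²]=60.5; III: μ=9.88, E[X²]=99.9856.
E[X] = 0.4·2.5 + 0.25·5.5 + 0.35·9.88 = 5.833.
E[X²] = 0.4·7.5 + 0.25·60.5 + 0.35·99.9856 = 53.12.
Var(X) = E[X²] − (E[X])² = 53.12 − 34.0239 = 19.0961.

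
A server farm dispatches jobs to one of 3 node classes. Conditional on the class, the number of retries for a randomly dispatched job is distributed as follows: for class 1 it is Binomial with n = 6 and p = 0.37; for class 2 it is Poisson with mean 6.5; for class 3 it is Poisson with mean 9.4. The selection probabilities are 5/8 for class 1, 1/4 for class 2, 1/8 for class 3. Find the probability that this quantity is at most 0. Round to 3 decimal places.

0.039

Conditional on each class, P(X ≤ 0): 1: 0.0625235; 2: 0.00150344; 3: 8.27241e-05.
By total probability, P(X ≤ 0) = 0.625·0.0625235 + 0.25·0.00150344 + 0.125·8.27241e-05 = 0.0394634.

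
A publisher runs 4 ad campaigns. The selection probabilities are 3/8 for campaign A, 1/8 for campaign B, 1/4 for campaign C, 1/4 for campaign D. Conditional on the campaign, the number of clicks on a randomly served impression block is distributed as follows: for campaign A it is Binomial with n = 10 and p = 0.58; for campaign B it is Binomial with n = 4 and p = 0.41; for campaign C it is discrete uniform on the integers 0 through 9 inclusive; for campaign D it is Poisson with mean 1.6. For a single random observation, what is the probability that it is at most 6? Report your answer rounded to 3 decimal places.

0.800

Conditional on each campaign, P(X ≤ 6): A: 0.666537; B: 1; C: 0.7; D: 0.998664.
By total probability, P(X ≤ 6) = 0.375·0.666537 + 0.125·1 + 0.25·0.7 + 0.25·0.998664 = 0.799617.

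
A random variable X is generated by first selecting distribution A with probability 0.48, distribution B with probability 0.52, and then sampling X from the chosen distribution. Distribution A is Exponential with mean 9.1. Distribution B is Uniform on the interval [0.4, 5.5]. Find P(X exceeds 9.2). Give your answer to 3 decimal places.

Conditional on each component, P(X > 9.2): A: 0.363859; B: 0.
By total probability, P(X > 9.2) = 0.48·0.363859 + 0.52·0 = 0.174652.

0.175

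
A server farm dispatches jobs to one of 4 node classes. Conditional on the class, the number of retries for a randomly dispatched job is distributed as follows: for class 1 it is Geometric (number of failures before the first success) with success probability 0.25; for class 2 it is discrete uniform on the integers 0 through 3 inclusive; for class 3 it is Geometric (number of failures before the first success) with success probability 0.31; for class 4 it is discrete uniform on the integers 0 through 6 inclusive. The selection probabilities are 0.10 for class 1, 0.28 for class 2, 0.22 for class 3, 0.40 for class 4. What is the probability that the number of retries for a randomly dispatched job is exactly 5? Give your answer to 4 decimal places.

0.0737

Conditional on each class, P(X = 5): 1: 0.0593262; 2: 0; 3: 0.048485; 4: 0.142857.
By total probability, P(X = 5) = 0.1·0.0593262 + 0.28·0 + 0.22·0.048485 + 0.4·0.142857 = 0.0737422.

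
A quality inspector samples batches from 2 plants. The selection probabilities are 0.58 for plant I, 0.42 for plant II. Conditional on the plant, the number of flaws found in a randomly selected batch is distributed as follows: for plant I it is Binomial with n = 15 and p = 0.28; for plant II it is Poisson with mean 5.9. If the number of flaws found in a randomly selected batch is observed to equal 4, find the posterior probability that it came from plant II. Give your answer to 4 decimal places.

Likelihoods P(X=4 | ·): I: 0.226163; II: 0.138312.
Posterior ∝ prior × likelihood. Numerator for II: 0.42·0.138312 = 0.058091.
Normalizing constant: 0.58·0.226163 + 0.42·0.138312 = 0.189266.
P(II | observation) = 0.058091 / 0.189266 = 0.306928.

0.3069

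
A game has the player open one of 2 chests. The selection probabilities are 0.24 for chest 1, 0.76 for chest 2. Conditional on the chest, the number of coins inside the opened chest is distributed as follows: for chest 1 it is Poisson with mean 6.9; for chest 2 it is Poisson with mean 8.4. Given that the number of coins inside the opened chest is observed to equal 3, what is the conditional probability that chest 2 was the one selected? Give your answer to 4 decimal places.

Likelihoods P(X=3 | ·): 1: 0.0551778; 2: 0.0222133.
Posterior ∝ prior × likelihood. Numerator for 2: 0.76·0.0222133 = 0.0168821.
Normalizing constant: 0.24·0.0551778 + 0.76·0.0222133 = 0.0301248.
P(2 | observation) = 0.0168821 / 0.0301248 = 0.560406.

0.5604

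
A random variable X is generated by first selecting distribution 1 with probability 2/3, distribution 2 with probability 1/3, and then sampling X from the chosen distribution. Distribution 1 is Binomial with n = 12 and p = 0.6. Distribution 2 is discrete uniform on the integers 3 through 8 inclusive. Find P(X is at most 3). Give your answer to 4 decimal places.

Conditional on each component, P(X ≤ 3): 1: 0.0152673; 2: 0.166667.
By total probability, P(X ≤ 3) = 0.666667·0.0152673 + 0.333333·0.166667 = 0.0657337.

0.0657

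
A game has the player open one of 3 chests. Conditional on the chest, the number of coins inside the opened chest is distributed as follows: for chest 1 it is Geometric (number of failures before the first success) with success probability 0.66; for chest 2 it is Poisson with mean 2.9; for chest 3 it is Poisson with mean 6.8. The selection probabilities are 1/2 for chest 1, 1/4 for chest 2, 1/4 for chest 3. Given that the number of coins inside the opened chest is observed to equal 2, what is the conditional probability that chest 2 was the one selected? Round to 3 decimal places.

Likelihoods P(X=2 | ·): 1: 0.076296; 2: 0.231373; 3: 0.0257505.
Posterior ∝ prior × likelihood. Numerator for 2: 0.25·0.231373 = 0.0578432.
Normalizing constant: 0.5·0.076296 + 0.25·0.231373 + 0.25·0.0257505 = 0.102429.
P(2 | observation) = 0.0578432 / 0.102429 = 0.564716.

0.565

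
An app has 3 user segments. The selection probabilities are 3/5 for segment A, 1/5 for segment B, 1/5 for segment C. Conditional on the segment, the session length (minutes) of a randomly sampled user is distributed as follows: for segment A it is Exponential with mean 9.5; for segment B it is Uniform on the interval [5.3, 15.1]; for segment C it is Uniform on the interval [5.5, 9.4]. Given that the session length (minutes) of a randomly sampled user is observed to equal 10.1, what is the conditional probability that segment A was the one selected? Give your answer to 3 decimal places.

0.517

Likelihoods f(10.1 | ·): A: 0.036354; B: 0.102041; C: 0.
Posterior ∝ prior × likelihood. Numerator for A: 0.6·0.036354 = 0.0218124.
Normalizing constant: 0.6·0.036354 + 0.2·0.102041 + 0.2·0 = 0.0422206.
P(A | observation) = 0.0218124 / 0.0422206 = 0.51663.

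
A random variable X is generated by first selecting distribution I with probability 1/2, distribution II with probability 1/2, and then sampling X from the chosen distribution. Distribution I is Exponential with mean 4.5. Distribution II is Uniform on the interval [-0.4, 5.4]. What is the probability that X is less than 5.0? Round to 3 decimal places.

Conditional on each component, P(X < 5.0): I: 0.670807; II: 0.931034.
By total probability, P(X < 5.0) = 0.5·0.670807 + 0.5·0.931034 = 0.800921.

0.801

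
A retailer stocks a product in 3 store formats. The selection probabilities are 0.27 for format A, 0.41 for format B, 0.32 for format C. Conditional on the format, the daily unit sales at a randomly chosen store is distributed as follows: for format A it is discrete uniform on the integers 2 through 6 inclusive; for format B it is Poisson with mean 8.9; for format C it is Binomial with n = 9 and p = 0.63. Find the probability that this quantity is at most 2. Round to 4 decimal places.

0.0618

Conditional on each format, P(X ≤ 2): A: 0.2; B: 0.00675193; C: 0.0156858.
By total probability, P(X ≤ 2) = 0.27·0.2 + 0.41·0.00675193 + 0.32·0.0156858 = 0.0617877.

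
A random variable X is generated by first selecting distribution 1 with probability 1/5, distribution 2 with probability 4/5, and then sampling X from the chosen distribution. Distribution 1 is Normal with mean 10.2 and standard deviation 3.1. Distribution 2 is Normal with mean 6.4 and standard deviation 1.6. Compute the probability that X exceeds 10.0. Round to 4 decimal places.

Conditional on each component, P(X > 10.0): 1: 0.52572; 2: 0.0122245.
By total probability, P(X > 10.0) = 0.2·0.52572 + 0.8·0.0122245 = 0.114924.

0.1149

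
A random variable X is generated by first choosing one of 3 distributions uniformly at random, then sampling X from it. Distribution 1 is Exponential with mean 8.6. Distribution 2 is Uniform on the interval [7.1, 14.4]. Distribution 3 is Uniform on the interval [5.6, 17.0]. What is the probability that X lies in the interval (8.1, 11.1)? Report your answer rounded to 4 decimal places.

0.2630

Conditional on each component, P(8.1 < X < 11.1): 1: 0.114823; 2: 0.410959; 3: 0.263158.
By total probability, P(8.1 < X < 11.1) = 0.333333·0.114823 + 0.333333·0.410959 + 0.333333·0.263158 = 0.26298.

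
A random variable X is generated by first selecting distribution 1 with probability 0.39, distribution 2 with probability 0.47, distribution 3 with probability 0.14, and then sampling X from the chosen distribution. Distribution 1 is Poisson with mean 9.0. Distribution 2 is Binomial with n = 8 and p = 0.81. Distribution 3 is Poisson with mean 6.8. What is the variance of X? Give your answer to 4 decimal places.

6.4757

Per component, 1: μ=9, E[X²]=90; 2: μ=6.48, E[X²]=43.2216; 3: μ=6.8, E[X²]=53.04.
E[X] = 0.39·9 + 0.47·6.48 + 0.14·6.8 = 7.5076.
E[X²] = 0.39·90 + 0.47·43.2216 + 0.14·53.04 = 62.8398.
Var(X) = E[X²] − (E[X])² = 62.8398 − 56.3641 = 6.47569.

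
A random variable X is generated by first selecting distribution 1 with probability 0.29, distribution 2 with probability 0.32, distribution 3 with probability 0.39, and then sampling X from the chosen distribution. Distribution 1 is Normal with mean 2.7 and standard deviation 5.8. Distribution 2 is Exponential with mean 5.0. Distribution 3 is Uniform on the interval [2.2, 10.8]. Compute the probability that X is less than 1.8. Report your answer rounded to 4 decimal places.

Conditional on each component, P(X < 1.8): 1: 0.438343; 2: 0.302324; 3: 0.
By total probability, P(X < 1.8) = 0.29·0.438343 + 0.32·0.302324 + 0.39·0 = 0.223863.

0.2239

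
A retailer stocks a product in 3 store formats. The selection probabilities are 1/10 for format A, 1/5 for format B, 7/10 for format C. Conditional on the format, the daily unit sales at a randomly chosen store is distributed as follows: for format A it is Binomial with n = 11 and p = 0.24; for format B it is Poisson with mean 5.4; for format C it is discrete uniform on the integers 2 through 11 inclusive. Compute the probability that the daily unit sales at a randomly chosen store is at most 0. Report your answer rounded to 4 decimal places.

Conditional on each format, P(X ≤ 0): A: 0.0488596; B: 0.00451658; C: 0.
By total probability, P(X ≤ 0) = 0.1·0.0488596 + 0.2·0.00451658 + 0.7·0 = 0.00578927.

0.0058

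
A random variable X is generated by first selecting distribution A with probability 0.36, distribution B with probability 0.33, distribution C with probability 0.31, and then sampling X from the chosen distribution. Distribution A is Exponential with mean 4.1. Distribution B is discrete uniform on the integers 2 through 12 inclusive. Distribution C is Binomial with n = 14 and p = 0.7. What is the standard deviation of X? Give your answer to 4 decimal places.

Per component, A: μ=4.1, E[X²]=33.62; B: μ=7, E[X²]=59; C: μ=9.8, E[X²]=98.98.
E[X] = 0.36·4.1 + 0.33·7 + 0.31·9.8 = 6.824.
E[X²] = 0.36·33.62 + 0.33·59 + 0.31·98.98 = 62.257.
Var(X) = E[X²] − (E[X])² = 62.257 − 46.567 = 15.69.
SD(X) = √15.69 = 3.96106.

3.9611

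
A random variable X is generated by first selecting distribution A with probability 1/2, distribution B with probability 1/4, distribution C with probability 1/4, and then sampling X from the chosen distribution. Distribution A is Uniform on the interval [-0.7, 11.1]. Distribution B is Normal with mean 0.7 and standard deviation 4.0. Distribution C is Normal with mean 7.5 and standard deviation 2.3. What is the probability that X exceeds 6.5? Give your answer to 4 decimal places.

0.3803

Conditional on each component, P(X > 6.5): A: 0.389831; B: 0.0735293; C: 0.66814.
By total probability, P(X > 6.5) = 0.5·0.389831 + 0.25·0.0735293 + 0.25·0.66814 = 0.380333.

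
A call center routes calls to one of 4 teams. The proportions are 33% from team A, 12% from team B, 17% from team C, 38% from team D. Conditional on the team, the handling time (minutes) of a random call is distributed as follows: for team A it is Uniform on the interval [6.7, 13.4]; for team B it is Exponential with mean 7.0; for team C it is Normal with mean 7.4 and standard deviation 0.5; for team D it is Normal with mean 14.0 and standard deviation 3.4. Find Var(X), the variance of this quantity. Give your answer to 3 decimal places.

19.320

Per component, A: μ=10.05, E[X²]=104.743; B: μ=7, E[X²]=98; C: μ=7.4, E[X²]=55.01; D: μ=14, E[X²]=207.56.
E[X] = 0.33·10.05 + 0.12·7 + 0.17·7.4 + 0.38·14 = 10.7345.
E[X²] = 0.33·104.743 + 0.12·98 + 0.17·55.01 + 0.38·207.56 = 134.55.
Var(X) = E[X²] − (E[X])² = 134.55 − 115.229 = 19.3203.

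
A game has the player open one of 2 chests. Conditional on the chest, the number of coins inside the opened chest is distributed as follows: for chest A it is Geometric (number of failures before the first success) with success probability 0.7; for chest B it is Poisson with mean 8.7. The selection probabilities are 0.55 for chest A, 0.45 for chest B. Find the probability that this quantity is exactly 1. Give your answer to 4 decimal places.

Conditional on each chest, P(X = 1): A: 0.21; B: 0.0014493.
By total probability, P(X = 1) = 0.55·0.21 + 0.45·0.0014493 = 0.116152.

0.1162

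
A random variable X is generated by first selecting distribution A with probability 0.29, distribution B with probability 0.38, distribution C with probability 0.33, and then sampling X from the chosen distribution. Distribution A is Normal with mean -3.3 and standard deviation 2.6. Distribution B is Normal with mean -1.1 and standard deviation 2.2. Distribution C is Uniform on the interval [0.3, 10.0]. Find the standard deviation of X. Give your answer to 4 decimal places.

Per component, A: μ=-3.3, E[X²]=17.65; B: μ=-1.1, E[X²]=6.05; C: μ=5.15, E[X²]=34.3633.
E[X] = 0.29·-3.3 + 0.38·-1.1 + 0.33·5.15 = 0.3245.
E[X²] = 0.29·17.65 + 0.38·6.05 + 0.33·34.3633 = 18.7574.
Var(X) = E[X²] − (E[X])² = 18.7574 − 0.1053 = 18.6521.
SD(X) = √18.6521 = 4.31881.

4.3188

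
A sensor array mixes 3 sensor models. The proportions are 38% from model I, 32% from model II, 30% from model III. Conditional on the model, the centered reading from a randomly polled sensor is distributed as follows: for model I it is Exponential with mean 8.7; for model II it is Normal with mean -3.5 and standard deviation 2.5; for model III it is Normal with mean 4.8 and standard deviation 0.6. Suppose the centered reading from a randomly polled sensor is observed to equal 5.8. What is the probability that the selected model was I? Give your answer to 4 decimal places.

0.3105

Likelihoods f(5.8 | ·): I: 0.0590135; II: 0.000157761; III: 0.165795.
Posterior ∝ prior × likelihood. Numerator for I: 0.38·0.0590135 = 0.0224251.
Normalizing constant: 0.38·0.0590135 + 0.32·0.000157761 + 0.3·0.165795 = 0.0722142.
P(I | observation) = 0.0224251 / 0.0722142 = 0.310536.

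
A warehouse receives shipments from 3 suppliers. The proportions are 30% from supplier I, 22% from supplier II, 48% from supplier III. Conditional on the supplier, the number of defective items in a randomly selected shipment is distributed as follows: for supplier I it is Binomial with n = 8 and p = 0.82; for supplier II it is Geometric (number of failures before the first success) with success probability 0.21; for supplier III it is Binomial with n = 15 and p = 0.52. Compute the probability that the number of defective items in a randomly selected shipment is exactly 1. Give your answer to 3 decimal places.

0.037

Conditional on each supplier, P(X = 1): I: 4.01616e-05; II: 0.1659; III: 0.000268826.
By total probability, P(X = 1) = 0.3·4.01616e-05 + 0.22·0.1659 + 0.48·0.000268826 = 0.0366391.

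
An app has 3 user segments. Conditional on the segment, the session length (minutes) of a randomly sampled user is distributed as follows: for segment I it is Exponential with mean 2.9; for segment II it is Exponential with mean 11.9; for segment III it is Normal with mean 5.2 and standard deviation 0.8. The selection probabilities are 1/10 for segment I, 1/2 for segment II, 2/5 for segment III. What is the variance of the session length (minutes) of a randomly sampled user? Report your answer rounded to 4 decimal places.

85.1416

Per component, I: μ=2.9, E[X²]=16.82; II: μ=11.9, E[X²]=283.22; III: μ=5.2, E[X²]=27.68.
E[X] = 0.1·2.9 + 0.5·11.9 + 0.4·5.2 = 8.32.
E[X²] = 0.1·16.82 + 0.5·283.22 + 0.4·27.68 = 154.364.
Var(X) = E[X²] − (E[X])² = 154.364 − 69.2224 = 85.1416.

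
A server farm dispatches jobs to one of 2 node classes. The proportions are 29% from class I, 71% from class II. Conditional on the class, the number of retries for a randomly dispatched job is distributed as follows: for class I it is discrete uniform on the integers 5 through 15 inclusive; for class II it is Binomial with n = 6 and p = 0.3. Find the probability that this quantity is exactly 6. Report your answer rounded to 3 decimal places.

Conditional on each class, P(X = 6): I: 0.0909091; II: 0.000729.
By total probability, P(X = 6) = 0.29·0.0909091 + 0.71·0.000729 = 0.0268812.

0.027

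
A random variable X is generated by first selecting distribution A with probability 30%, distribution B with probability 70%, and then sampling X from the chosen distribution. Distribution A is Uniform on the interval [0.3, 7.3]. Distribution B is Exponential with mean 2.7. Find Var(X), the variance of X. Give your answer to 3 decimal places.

6.582

Per component, A: μ=3.8, E[X²]=18.5233; B: μ=2.7, E[X²]=14.58.
E[X] = 0.3·3.8 + 0.7·2.7 = 3.03.
E[X²] = 0.3·18.5233 + 0.7·14.58 = 15.763.
Var(X) = E[X²] − (E[X])² = 15.763 − 9.1809 = 6.5821.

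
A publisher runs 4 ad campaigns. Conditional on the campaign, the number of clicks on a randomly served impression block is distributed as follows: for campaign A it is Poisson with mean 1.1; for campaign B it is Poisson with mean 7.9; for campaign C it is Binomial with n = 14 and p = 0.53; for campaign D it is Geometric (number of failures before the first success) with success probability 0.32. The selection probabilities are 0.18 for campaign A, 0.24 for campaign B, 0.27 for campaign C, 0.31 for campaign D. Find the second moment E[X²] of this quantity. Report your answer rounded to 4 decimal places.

For each component E[X²] = Var + (mean)², giving A: 2.31; B: 70.31; C: 58.5438; D: 11.1562.
Overall E[X²] = 0.18·2.31 + 0.24·70.31 + 0.27·58.5438 + 0.31·11.1562 = 36.5555.

36.5555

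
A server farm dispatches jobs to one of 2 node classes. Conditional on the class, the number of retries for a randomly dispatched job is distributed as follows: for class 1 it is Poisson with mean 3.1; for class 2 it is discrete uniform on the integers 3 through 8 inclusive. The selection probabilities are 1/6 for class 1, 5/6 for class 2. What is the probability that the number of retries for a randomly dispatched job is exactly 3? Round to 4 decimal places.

Conditional on each class, P(X = 3): 1: 0.223677; 2: 0.166667.
By total probability, P(X = 3) = 0.166667·0.223677 + 0.833333·0.166667 = 0.176168.

0.1762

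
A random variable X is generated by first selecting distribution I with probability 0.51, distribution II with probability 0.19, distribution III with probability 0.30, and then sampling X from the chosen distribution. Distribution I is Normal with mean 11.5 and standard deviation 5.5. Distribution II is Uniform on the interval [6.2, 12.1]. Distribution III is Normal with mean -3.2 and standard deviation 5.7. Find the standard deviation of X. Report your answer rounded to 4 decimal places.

8.2472

Per component, I: μ=11.5, E[X²]=162.5; II: μ=9.15, E[X²]=86.6233; III: μ=-3.2, E[X²]=42.73.
E[X] = 0.51·11.5 + 0.19·9.15 + 0.3·-3.2 = 6.6435.
E[X²] = 0.51·162.5 + 0.19·86.6233 + 0.3·42.73 = 112.152.
Var(X) = E[X²] − (E[X])² = 112.152 − 44.1361 = 68.0163.
SD(X) = √68.0163 = 8.2472.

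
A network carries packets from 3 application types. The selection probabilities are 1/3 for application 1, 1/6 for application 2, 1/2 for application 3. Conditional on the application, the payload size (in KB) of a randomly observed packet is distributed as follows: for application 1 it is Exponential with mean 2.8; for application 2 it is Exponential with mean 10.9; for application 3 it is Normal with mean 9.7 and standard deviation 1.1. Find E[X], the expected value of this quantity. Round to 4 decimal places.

Component means — 1: 2.8; 2: 10.9; 3: 9.7.
E[X] = 0.333333·2.8 + 0.166667·10.9 + 0.5·9.7 = 7.6.

7.6000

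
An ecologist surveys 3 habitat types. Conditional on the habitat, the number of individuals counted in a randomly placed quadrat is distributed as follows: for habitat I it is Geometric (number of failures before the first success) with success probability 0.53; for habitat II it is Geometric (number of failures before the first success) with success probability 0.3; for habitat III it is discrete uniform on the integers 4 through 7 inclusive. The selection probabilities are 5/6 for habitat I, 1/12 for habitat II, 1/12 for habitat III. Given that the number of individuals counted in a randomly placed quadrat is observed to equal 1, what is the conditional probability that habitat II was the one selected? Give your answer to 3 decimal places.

0.078

Likelihoods P(X=1 | ·): I: 0.2491; II: 0.21; III: 0.
Posterior ∝ prior × likelihood. Numerator for II: 0.0833333·0.21 = 0.0175.
Normalizing constant: 0.833333·0.2491 + 0.0833333·0.21 + 0.0833333·0 = 0.225083.
P(II | observation) = 0.0175 / 0.225083 = 0.077749.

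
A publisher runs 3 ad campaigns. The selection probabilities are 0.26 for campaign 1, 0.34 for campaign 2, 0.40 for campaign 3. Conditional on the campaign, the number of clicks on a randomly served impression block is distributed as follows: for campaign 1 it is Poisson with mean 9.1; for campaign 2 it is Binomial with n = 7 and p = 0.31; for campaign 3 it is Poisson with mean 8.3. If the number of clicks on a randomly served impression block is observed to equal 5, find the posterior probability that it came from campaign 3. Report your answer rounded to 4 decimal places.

Likelihoods P(X=5 | ·): 1: 0.0580692; 2: 0.0286237; 3: 0.0815765.
Posterior ∝ prior × likelihood. Numerator for 3: 0.4·0.0815765 = 0.0326306.
Normalizing constant: 0.26·0.0580692 + 0.34·0.0286237 + 0.4·0.0815765 = 0.0574607.
P(3 | observation) = 0.0326306 / 0.0574607 = 0.567877.

0.5679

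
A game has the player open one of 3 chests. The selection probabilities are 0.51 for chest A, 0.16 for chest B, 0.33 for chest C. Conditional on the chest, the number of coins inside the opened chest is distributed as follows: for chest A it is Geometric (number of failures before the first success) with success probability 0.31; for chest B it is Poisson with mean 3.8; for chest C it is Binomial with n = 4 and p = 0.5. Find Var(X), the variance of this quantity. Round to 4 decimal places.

4.9817

Per component, A: μ=2.22581, E[X²]=12.1342; B: μ=3.8, E[X²]=18.24; C: μ=2, E[X²]=5.
E[X] = 0.51·2.22581 + 0.16·3.8 + 0.33·2 = 2.40316.
E[X²] = 0.51·12.1342 + 0.16·18.24 + 0.33·5 = 10.7569.
Var(X) = E[X²] − (E[X])² = 10.7569 − 5.77518 = 4.98168.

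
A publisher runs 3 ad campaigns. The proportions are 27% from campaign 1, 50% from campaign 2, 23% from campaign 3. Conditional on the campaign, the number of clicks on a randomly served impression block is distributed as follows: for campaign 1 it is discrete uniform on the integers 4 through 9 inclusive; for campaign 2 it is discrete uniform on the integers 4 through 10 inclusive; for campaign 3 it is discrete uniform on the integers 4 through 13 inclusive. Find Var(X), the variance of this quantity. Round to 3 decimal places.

Per component, 1: μ=6.5, E[X²]=45.1667; 2: μ=7, E[X²]=53; 3: μ=8.5, E[X²]=80.5.
E[X] = 0.27·6.5 + 0.5·7 + 0.23·8.5 = 7.21.
E[X²] = 0.27·45.1667 + 0.5·53 + 0.23·80.5 = 57.21.
Var(X) = E[X²] − (E[X])² = 57.21 − 51.9841 = 5.2259.

5.226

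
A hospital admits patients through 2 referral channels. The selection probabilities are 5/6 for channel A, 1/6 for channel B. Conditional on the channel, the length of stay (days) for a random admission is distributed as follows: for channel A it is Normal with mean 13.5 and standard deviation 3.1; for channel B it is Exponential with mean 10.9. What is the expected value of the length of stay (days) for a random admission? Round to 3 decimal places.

Component means — A: 13.5; B: 10.9.
E[X] = 0.833333·13.5 + 0.166667·10.9 = 13.0667.

13.067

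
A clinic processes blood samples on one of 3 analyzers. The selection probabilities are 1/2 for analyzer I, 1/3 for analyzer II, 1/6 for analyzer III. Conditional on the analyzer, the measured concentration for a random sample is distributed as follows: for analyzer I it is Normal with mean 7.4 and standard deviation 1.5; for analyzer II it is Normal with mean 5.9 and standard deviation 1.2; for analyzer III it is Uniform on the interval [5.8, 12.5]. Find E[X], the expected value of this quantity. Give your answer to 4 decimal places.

7.1917

Component means — I: 7.4; II: 5.9; III: 9.15.
E[X] = 0.5·7.4 + 0.333333·5.9 + 0.166667·9.15 = 7.19167.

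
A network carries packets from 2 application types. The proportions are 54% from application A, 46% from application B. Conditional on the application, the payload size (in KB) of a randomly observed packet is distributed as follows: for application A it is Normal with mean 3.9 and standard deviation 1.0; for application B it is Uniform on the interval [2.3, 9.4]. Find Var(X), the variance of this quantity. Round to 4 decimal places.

Per component, A: μ=3.9, E[X²]=16.21; B: μ=5.85, E[X²]=38.4233.
E[X] = 0.54·3.9 + 0.46·5.85 = 4.797.
E[X²] = 0.54·16.21 + 0.46·38.4233 = 26.4281.
Var(X) = E[X²] − (E[X])² = 26.4281 − 23.0112 = 3.41692.

3.4169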